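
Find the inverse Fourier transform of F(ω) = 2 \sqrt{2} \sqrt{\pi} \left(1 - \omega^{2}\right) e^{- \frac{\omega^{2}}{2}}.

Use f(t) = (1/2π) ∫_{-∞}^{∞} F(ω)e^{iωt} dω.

f(t) = 2 t^{2} e^{- \frac{t^{2}}{2}}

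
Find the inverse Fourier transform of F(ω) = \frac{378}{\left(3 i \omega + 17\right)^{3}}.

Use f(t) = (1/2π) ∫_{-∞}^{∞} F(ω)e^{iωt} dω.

f(t) = 7 t^{2} e^{- \frac{17 t}{3}} u\left(t\right)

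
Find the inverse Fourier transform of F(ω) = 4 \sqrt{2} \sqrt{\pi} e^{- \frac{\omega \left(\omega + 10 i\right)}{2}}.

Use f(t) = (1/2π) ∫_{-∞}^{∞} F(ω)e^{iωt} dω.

f(t) = 4 e^{- \frac{\left(t - 5\right)^{2}}{2}}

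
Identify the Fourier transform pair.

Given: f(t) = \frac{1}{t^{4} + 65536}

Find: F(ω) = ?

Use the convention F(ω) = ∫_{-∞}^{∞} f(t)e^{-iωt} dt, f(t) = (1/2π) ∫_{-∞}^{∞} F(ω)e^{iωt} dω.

F(ω) = \frac{\pi e^{- 8 \sqrt{2} \left|{\omega}\right|} \sin{\left(8 \sqrt{2} \left|{\omega}\right| + \frac{\pi}{4} \right)}}{4096}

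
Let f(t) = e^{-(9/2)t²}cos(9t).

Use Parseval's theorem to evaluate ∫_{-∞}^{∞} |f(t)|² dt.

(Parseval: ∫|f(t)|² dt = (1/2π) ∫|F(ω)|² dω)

∫|f(t)|² dt = \frac{\sqrt{\pi} \left(1 + e^{9}\right)}{6 e^{9}}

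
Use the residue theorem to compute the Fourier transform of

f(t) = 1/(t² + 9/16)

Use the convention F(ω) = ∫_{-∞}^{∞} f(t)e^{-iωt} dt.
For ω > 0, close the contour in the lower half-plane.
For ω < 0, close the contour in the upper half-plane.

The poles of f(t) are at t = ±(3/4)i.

Let g(z) = f(z)e^{-iωz}; for large |z| the factor e^{-iωz} decays in the lower half-plane when ω > 0 and in the upper half-plane when ω < 0.

Case ω > 0 (lower half-plane, clockwise contour ⇒ F(ω) = -2πi·ΣRes):
  Res_{z = - \frac{3 i}{4}} g(z) = \frac{2 i e^{- \frac{3 \omega}{4}}}{3}
  F(ω) = -2πi·ΣRes = \frac{4 \pi e^{- \frac{3 \omega}{4}}}{3}

Case ω < 0 (upper half-plane, counterclockwise contour ⇒ F(ω) = +2πi·ΣRes):
  Res_{z = \frac{3 i}{4}} g(z) = - \frac{2 i e^{\frac{3 \omega}{4}}}{3}
  F(ω) = 2πi·ΣRes = \frac{4 \pi e^{\frac{3 \omega}{4}}}{3}

Both cases combine into a single formula in |ω|:

F(ω) = \frac{4 \pi e^{- \frac{3 \left|{\omega}\right|}{4}}}{3}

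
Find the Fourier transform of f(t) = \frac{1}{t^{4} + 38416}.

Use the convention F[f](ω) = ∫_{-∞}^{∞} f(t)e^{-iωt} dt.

F(ω) = \frac{\pi e^{- 7 \sqrt{2} \left|{\omega}\right|} \sin{\left(7 \sqrt{2} \left|{\omega}\right| + \frac{\pi}{4} \right)}}{2744}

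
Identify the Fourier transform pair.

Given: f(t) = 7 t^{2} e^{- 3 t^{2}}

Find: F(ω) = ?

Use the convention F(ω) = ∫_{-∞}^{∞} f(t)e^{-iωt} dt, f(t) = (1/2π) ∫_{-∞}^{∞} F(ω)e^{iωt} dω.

F(ω) = \frac{7 \sqrt{3} \sqrt{\pi} \left(6 - \omega^{2}\right) e^{- \frac{\omega^{2}}{12}}}{108}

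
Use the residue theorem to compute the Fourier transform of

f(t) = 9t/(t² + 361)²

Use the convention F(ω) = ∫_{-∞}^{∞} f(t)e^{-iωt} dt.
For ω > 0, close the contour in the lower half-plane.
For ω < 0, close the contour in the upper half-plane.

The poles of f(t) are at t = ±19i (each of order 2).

Let g(z) = f(z)e^{-iωz}; for large |z| the factor e^{-iωz} decays in the lower half-plane when ω > 0 and in the upper half-plane when ω < 0.

Case ω > 0 (lower half-plane, clockwise contour ⇒ F(ω) = -2πi·ΣRes):
  Res_{z = - 19 i} g(z) = \frac{9 \omega e^{- 19 \omega}}{76} (pole of order 2)
  F(ω) = -2πi·ΣRes = - \frac{9 i \pi \omega e^{- 19 \omega}}{38}

Case ω < 0 (upper half-plane, counterclockwise contour ⇒ F(ω) = +2πi·ΣRes):
  Res_{z = 19 i} g(z) = - \frac{9 \omega e^{19 \omega}}{76} (pole of order 2)
  F(ω) = 2πi·ΣRes = - \frac{9 i \pi \omega e^{19 \omega}}{38}

Both cases combine into a single formula in |ω|:

F(ω) = - \frac{9 i \pi \omega e^{- 19 \left|{\omega}\right|}}{38}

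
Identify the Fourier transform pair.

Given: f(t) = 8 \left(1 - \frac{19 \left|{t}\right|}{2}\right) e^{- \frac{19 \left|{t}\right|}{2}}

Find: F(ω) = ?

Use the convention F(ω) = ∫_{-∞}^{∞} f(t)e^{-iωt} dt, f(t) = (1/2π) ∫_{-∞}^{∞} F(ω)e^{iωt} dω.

F(ω) = \frac{4864 \omega^{2}}{\left(4 \omega^{2} + 361\right)^{2}}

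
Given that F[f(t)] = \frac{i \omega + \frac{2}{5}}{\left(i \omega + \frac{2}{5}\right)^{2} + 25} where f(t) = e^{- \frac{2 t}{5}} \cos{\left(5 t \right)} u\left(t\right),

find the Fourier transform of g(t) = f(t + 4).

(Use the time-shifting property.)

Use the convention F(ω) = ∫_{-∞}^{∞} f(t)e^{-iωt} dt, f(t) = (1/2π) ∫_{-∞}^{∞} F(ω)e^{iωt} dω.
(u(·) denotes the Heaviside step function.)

F[g](ω) = \frac{\left(25 i \omega + 10\right) e^{4 i \omega}}{\left(5 i \omega + 2\right)^{2} + 625}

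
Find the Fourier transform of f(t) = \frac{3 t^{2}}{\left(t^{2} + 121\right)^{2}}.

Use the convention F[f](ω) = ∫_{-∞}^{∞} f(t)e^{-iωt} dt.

F(ω) = \frac{3 \pi \left(1 - 11 \left|{\omega}\right|\right) e^{- 11 \left|{\omega}\right|}}{22}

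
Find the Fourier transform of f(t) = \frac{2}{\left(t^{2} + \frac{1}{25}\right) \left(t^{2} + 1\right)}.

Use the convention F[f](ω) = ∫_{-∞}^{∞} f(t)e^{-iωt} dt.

F(ω) = - \frac{25 \pi e^{- \left|{\omega}\right|}}{12} + \frac{125 \pi e^{- \frac{\left|{\omega}\right|}{5}}}{12}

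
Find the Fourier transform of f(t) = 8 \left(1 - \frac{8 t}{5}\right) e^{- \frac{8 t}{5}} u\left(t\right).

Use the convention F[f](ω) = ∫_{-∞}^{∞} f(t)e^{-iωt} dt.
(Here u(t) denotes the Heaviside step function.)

F(ω) = \frac{200 i \omega}{- 25 \omega^{2} + 80 i \omega + 64}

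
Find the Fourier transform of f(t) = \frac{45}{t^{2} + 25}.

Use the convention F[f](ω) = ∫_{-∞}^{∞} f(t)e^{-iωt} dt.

F(ω) = 9 \pi e^{- 5 \left|{\omega}\right|}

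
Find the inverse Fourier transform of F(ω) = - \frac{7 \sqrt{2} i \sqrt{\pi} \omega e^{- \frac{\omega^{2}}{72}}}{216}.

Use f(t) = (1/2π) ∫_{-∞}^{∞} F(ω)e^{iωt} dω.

f(t) = 7 t e^{- 18 t^{2}}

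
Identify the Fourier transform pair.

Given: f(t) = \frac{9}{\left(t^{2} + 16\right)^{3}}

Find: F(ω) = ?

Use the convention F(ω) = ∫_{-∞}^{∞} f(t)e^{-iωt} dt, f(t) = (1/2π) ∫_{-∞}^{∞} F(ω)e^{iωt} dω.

F(ω) = \frac{9 \pi \left(16 \omega^{2} + 12 \left|{\omega}\right| + 3\right) e^{- 4 \left|{\omega}\right|}}{8192}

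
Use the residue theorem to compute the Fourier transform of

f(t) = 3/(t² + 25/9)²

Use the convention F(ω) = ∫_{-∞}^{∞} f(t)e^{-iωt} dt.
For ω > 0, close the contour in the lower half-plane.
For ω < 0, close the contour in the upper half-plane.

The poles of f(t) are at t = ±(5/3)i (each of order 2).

Let g(z) = f(z)e^{-iωz}; for large |z| the factor e^{-iωz} decays in the lower half-plane when ω > 0 and in the upper half-plane when ω < 0.

Case ω > 0 (lower half-plane, clockwise contour ⇒ F(ω) = -2πi·ΣRes):
  Res_{z = - \frac{5 i}{3}} g(z) = \frac{27 i \left(5 \omega + 3\right) e^{- \frac{5 \omega}{3}}}{500} (pole of order 2)
  F(ω) = -2πi·ΣRes = \frac{27 \pi \left(5 \omega + 3\right) e^{- \frac{5 \omega}{3}}}{250}

Case ω < 0 (upper half-plane, counterclockwise contour ⇒ F(ω) = +2πi·ΣRes):
  Res_{z = \frac{5 i}{3}} g(z) = \frac{27 i \left(5 \omega - 3\right) e^{\frac{5 \omega}{3}}}{500} (pole of order 2)
  F(ω) = 2πi·ΣRes = \frac{27 \pi \left(3 - 5 \omega\right) e^{\frac{5 \omega}{3}}}{250}

Both cases combine into a single formula in |ω|:

F(ω) = \frac{27 \pi \left(5 \left|{\omega}\right| + 3\right) e^{- \frac{5 \left|{\omega}\right|}{3}}}{250}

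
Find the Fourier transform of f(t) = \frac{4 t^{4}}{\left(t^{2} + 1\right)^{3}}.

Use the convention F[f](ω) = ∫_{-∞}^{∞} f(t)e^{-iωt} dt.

F(ω) = \frac{\pi \left(\omega^{2} - 5 \left|{\omega}\right| + 3\right) e^{- \left|{\omega}\right|}}{2}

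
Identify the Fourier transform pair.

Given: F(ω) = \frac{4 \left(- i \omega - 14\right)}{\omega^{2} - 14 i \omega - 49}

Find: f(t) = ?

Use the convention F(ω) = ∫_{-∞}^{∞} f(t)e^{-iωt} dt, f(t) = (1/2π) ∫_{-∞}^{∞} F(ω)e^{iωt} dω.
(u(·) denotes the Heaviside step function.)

f(t) = 4 \left(7 t + 1\right) e^{- 7 t} u\left(t\right)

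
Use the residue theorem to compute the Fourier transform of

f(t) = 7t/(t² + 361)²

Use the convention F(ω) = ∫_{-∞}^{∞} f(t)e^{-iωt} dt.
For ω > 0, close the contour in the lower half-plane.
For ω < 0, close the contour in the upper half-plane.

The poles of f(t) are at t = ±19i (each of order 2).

Let g(z) = f(z)e^{-iωz}; for large |z| the factor e^{-iωz} decays in the lower half-plane when ω > 0 and in the upper half-plane when ω < 0.

Case ω > 0 (lower half-plane, clockwise contour ⇒ F(ω) = -2πi·ΣRes):
  Res_{z = - 19 i} g(z) = \frac{7 \omega e^{- 19 \omega}}{76} (pole of order 2)
  F(ω) = -2πi·ΣRes = - \frac{7 i \pi \omega e^{- 19 \omega}}{38}

Case ω < 0 (upper half-plane, counterclockwise contour ⇒ F(ω) = +2πi·ΣRes):
  Res_{z = 19 i} g(z) = - \frac{7 \omega e^{19 \omega}}{76} (pole of order 2)
  F(ω) = 2πi·ΣRes = - \frac{7 i \pi \omega e^{19 \omega}}{38}

Both cases combine into a single formula in |ω|:

F(ω) = - \frac{7 i \pi \omega e^{- 19 \left|{\omega}\right|}}{38}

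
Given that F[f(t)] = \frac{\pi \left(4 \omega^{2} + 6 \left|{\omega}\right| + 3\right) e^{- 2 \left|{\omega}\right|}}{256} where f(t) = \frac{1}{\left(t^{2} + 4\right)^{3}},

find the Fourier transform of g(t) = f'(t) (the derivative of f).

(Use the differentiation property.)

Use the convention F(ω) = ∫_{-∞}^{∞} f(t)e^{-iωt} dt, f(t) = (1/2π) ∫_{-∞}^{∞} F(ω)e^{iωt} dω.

F[g](ω) = \frac{i \pi \omega \left(4 \omega^{2} + 6 \left|{\omega}\right| + 3\right) e^{- 2 \left|{\omega}\right|}}{256}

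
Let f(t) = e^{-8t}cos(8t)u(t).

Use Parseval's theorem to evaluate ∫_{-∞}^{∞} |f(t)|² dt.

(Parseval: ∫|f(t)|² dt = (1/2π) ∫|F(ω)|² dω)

∫|f(t)|² dt = \frac{3}{64}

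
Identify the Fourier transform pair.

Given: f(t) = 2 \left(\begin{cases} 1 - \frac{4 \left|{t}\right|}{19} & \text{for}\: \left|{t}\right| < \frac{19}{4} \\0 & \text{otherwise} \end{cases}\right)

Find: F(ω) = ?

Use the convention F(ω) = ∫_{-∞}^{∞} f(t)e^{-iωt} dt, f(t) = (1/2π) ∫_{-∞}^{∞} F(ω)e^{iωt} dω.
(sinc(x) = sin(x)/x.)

F(ω) = \frac{19 \operatorname{sinc}^{2}{\left(\frac{19 \omega}{8} \right)}}{2}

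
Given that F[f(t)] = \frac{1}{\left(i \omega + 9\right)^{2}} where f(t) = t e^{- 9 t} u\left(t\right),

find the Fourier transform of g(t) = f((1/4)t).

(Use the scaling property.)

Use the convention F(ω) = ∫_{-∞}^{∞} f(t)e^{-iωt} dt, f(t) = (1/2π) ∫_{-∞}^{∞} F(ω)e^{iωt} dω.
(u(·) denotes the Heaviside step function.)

F[g](ω) = \frac{4}{\left(4 i \omega + 9\right)^{2}}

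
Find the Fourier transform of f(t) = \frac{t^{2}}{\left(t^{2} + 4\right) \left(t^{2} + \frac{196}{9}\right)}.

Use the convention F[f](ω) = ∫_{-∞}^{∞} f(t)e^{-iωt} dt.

F(ω) = - \frac{9 \pi e^{- 2 \left|{\omega}\right|}}{80} + \frac{21 \pi e^{- \frac{14 \left|{\omega}\right|}{3}}}{80}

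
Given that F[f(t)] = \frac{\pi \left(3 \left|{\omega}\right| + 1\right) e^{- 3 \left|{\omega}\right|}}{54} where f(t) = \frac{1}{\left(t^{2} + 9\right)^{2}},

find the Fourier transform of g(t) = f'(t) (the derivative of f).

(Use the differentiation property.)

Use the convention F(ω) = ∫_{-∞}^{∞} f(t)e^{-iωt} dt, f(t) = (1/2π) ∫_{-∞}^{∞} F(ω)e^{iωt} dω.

F[g](ω) = \frac{i \pi \omega \left(3 \left|{\omega}\right| + 1\right) e^{- 3 \left|{\omega}\right|}}{54}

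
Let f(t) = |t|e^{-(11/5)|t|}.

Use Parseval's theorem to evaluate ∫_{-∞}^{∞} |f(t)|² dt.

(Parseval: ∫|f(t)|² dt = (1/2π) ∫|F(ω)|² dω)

∫|f(t)|² dt = \frac{125}{2662}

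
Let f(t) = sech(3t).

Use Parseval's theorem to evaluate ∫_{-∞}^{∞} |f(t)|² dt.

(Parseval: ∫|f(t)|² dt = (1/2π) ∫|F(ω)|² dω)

∫|f(t)|² dt = \frac{2}{3}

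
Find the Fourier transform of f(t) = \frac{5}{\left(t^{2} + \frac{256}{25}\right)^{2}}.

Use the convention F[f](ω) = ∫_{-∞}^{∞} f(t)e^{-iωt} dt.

F(ω) = \frac{125 \pi \left(16 \left|{\omega}\right| + 5\right) e^{- \frac{16 \left|{\omega}\right|}{5}}}{8192}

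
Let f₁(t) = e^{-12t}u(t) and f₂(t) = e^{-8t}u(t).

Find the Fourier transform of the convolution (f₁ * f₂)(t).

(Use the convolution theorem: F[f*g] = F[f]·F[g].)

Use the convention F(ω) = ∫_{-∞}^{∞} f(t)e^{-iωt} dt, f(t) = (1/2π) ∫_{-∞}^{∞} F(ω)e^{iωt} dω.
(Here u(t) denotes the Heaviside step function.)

F[f₁*f₂](ω) = \frac{1}{\left(i \omega + 8\right) \left(i \omega + 12\right)}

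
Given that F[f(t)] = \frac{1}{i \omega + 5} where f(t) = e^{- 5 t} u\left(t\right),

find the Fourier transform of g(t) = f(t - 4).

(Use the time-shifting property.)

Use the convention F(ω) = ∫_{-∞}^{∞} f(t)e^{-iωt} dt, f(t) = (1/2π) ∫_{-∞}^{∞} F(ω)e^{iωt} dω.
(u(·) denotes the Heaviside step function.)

F[g](ω) = \frac{e^{- 4 i \omega}}{i \omega + 5}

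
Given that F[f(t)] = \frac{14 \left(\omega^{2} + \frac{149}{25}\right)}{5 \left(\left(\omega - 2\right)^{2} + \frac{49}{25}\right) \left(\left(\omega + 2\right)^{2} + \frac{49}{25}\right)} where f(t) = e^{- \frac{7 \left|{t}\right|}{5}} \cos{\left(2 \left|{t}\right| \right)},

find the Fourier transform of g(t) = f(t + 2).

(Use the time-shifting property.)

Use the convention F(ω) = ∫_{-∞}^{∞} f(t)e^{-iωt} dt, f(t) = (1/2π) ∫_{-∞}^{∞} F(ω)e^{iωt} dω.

F[g](ω) = \frac{\left(1750 \omega^{2} + 10430\right) e^{2 i \omega}}{625 \omega^{4} - 2550 \omega^{2} + 22201}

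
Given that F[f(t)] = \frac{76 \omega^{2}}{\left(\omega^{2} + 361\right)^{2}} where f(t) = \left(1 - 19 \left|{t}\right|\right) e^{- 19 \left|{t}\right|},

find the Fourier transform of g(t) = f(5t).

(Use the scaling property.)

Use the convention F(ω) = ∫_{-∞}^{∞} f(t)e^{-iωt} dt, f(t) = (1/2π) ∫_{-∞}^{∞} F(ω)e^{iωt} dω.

F[g](ω) = \frac{380 \omega^{2}}{\left(\omega^{2} + 9025\right)^{2}}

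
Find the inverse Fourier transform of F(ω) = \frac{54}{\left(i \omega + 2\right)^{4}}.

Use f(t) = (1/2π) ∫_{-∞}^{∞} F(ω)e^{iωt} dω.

f(t) = 9 t^{3} e^{- 2 t} u\left(t\right)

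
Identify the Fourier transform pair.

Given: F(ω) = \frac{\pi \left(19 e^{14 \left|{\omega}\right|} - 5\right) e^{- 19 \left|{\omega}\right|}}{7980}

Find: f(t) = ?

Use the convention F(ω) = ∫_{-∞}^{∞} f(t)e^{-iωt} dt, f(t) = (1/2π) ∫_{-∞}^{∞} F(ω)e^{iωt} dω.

f(t) = \frac{4}{\left(t^{2} + 25\right) \left(t^{2} + 361\right)}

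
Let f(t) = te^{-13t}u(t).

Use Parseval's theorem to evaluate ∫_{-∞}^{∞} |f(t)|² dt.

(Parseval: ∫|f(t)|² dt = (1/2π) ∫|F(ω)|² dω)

∫|f(t)|² dt = \frac{1}{8788}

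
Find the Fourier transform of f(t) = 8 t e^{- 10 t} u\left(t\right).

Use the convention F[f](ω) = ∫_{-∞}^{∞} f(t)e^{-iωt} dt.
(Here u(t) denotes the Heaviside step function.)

F(ω) = \frac{8}{\left(i \omega + 10\right)^{2}}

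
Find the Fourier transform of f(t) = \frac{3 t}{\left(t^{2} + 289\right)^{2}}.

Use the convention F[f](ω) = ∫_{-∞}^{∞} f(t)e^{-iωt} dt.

F(ω) = - \frac{3 i \pi \omega e^{- 17 \left|{\omega}\right|}}{34}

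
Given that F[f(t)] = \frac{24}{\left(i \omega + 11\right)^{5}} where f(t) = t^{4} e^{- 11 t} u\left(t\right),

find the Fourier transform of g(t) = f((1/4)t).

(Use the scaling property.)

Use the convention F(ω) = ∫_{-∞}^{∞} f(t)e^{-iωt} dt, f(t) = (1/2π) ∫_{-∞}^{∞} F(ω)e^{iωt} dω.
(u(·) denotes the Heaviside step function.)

F[g](ω) = \frac{96}{\left(4 i \omega + 11\right)^{5}}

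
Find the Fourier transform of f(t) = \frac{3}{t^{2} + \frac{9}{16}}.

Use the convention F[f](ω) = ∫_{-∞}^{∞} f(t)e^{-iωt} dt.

F(ω) = 4 \pi e^{- \frac{3 \left|{\omega}\right|}{4}}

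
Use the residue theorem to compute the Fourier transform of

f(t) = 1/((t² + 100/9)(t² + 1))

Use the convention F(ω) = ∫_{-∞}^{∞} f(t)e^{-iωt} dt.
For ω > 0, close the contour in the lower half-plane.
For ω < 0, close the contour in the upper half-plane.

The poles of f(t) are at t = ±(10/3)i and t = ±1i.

Let g(z) = f(z)e^{-iωz}; for large |z| the factor e^{-iωz} decays in the lower half-plane when ω > 0 and in the upper half-plane when ω < 0.

Case ω > 0 (lower half-plane, clockwise contour ⇒ F(ω) = -2πi·ΣRes):
  Res_{z = - \frac{10 i}{3}} g(z) = - \frac{27 i e^{- \frac{10 \omega}{3}}}{1820}
  Res_{z = - i} g(z) = \frac{9 i e^{- \omega}}{182}
  F(ω) = -2πi·ΣRes = \frac{9 \pi e^{- \omega}}{91} - \frac{27 \pi e^{- \frac{10 \omega}{3}}}{910}

Case ω < 0 (upper half-plane, counterclockwise contour ⇒ F(ω) = +2πi·ΣRes):
  Res_{z = \frac{10 i}{3}} g(z) = \frac{27 i e^{\frac{10 \omega}{3}}}{1820}
  Res_{z = i} g(z) = - \frac{9 i e^{\omega}}{182}
  F(ω) = 2πi·ΣRes = \frac{9 \pi \left(- 3 e^{\frac{10 \omega}{3}} + 10 e^{\omega}\right)}{910}

Both cases combine into a single formula in |ω|:

F(ω) = \frac{9 \pi e^{- \left|{\omega}\right|}}{91} - \frac{27 \pi e^{- \frac{10 \left|{\omega}\right|}{3}}}{910}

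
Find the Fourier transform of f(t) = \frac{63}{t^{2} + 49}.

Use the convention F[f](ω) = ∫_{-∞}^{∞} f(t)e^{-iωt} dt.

F(ω) = 9 \pi e^{- 7 \left|{\omega}\right|}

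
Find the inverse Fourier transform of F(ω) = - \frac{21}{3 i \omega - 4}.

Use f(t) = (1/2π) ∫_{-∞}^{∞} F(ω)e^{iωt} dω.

f(t) = 7 e^{\frac{4 t}{3}} u\left(- t\right)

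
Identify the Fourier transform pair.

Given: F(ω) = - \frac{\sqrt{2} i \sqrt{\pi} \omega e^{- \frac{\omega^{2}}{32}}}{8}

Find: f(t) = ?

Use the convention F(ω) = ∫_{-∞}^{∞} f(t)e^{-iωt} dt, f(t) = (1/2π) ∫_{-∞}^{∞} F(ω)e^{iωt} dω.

f(t) = 8 t e^{- 8 t^{2}}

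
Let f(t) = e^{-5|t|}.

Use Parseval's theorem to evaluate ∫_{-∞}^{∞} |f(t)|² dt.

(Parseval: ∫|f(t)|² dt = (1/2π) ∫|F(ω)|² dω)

∫|f(t)|² dt = \frac{1}{5}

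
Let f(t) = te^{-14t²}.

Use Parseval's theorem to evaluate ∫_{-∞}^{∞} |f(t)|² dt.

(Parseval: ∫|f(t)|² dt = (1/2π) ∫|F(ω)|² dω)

∫|f(t)|² dt = \frac{\sqrt{7} \sqrt{\pi}}{784}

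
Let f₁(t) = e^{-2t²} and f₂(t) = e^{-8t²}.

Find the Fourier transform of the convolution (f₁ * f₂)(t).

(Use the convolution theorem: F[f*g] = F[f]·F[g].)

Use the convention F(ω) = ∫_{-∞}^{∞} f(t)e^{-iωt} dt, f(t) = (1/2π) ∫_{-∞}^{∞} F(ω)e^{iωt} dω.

F[f₁*f₂](ω) = \frac{\pi e^{- \frac{5 \omega^{2}}{32}}}{4}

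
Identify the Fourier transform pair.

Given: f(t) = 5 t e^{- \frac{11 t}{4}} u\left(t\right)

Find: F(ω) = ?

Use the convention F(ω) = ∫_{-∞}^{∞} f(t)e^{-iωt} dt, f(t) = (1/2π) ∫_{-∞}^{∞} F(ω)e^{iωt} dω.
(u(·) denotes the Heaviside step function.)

F(ω) = \frac{80}{\left(4 i \omega + 11\right)^{2}}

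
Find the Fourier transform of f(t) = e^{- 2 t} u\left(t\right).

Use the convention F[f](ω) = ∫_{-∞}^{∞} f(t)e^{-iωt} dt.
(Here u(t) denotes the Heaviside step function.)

F(ω) = \frac{1}{i \omega + 2}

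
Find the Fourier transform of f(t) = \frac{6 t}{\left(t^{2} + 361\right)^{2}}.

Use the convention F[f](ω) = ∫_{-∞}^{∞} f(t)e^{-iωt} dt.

F(ω) = - \frac{3 i \pi \omega e^{- 19 \left|{\omega}\right|}}{19}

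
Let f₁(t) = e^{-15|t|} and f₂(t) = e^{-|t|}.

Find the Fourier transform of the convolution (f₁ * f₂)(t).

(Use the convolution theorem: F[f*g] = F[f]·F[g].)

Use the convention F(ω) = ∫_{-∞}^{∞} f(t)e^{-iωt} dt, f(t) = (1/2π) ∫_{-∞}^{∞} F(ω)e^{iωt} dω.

F[f₁*f₂](ω) = \frac{60}{\left(\omega^{2} + 1\right) \left(\omega^{2} + 225\right)}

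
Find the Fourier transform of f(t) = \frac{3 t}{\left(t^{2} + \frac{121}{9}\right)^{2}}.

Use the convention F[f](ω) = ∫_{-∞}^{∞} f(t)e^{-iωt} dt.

F(ω) = - \frac{9 i \pi \omega e^{- \frac{11 \left|{\omega}\right|}{3}}}{22}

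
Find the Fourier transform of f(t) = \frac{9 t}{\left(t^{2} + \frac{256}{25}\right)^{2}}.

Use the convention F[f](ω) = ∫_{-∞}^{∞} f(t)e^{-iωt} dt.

F(ω) = - \frac{45 i \pi \omega e^{- \frac{16 \left|{\omega}\right|}{5}}}{32}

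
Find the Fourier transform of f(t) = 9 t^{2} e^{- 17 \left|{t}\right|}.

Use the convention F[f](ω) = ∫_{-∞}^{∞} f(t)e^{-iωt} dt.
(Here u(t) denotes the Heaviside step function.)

F(ω) = \frac{612 \left(289 - 3 \omega^{2}\right)}{\left(\omega^{2} + 289\right)^{3}}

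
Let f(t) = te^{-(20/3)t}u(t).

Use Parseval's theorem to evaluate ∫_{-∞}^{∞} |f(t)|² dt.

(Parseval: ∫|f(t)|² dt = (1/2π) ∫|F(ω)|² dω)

∫|f(t)|² dt = \frac{27}{32000}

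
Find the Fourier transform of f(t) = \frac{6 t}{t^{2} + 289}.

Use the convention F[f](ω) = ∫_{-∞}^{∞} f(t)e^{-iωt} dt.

F(ω) = - 6 i \pi e^{- 17 \left|{\omega}\right|} \operatorname{sign}{\left(\omega \right)}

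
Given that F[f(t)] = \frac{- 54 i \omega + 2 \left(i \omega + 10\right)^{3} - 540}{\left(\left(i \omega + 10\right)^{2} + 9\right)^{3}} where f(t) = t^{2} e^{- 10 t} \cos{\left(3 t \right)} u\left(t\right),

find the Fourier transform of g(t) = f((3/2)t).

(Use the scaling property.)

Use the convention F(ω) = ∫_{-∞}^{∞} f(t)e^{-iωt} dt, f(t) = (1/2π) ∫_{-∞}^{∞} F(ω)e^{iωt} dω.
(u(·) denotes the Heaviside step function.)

F[g](ω) = \frac{72 \left(- 243 i \omega + 4 \left(i \omega + 15\right)^{3} - 3645\right)}{\left(4 \left(i \omega + 15\right)^{2} + 81\right)^{3}}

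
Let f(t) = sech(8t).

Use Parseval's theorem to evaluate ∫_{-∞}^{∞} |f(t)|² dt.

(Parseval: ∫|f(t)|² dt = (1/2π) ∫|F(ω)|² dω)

∫|f(t)|² dt = \frac{1}{4}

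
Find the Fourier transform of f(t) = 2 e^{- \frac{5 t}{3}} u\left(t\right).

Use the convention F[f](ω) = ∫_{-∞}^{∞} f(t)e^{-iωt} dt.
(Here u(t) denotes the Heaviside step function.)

F(ω) = \frac{6}{3 i \omega + 5}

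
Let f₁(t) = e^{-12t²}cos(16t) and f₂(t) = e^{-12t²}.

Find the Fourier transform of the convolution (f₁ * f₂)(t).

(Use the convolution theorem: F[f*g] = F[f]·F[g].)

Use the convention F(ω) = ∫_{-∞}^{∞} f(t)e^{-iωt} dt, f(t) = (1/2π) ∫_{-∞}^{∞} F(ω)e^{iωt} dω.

F[f₁*f₂](ω) = \frac{\pi \left(e^{\frac{4 \omega}{3}} + 1\right) e^{- \frac{\omega^{2}}{24} - \frac{2 \omega}{3} - \frac{16}{3}}}{24}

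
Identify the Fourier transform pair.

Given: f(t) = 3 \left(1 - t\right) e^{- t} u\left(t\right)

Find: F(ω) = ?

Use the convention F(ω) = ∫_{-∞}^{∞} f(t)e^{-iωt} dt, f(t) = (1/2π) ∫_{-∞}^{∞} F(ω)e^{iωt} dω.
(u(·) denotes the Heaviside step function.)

F(ω) = \frac{3 i \omega}{- \omega^{2} + 2 i \omega + 1}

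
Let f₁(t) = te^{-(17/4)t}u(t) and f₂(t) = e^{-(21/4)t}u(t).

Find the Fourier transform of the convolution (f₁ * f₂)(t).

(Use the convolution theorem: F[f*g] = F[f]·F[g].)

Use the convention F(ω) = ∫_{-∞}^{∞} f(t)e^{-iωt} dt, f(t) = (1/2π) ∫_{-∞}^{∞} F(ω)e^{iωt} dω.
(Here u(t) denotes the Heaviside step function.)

F[f₁*f₂](ω) = \frac{64}{\left(4 i \omega + 17\right)^{2} \left(4 i \omega + 21\right)}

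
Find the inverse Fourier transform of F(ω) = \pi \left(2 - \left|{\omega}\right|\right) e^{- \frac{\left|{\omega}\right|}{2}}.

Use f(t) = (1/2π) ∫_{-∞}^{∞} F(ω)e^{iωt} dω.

f(t) = \frac{2 t^{2}}{\left(t^{2} + \frac{1}{4}\right)^{2}}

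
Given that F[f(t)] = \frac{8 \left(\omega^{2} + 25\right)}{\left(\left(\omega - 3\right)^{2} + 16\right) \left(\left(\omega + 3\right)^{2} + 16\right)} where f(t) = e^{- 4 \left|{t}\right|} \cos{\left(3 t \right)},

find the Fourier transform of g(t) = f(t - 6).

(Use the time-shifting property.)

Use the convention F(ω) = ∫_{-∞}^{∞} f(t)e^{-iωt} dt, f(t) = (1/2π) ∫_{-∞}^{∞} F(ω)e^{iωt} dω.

F[g](ω) = \frac{8 \left(\omega^{2} + 25\right) e^{- 6 i \omega}}{\omega^{4} + 14 \omega^{2} + 625}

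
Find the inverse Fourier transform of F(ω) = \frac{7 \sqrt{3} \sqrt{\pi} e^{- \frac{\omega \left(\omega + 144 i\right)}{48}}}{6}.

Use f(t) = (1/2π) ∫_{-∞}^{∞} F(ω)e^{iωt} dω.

f(t) = 7 e^{- 12 \left(t - 3\right)^{2}}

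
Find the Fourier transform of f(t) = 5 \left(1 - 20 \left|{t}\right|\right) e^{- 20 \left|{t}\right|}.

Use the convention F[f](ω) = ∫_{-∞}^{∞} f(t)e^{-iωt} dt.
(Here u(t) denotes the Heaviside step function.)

F(ω) = \frac{400 \omega^{2}}{\left(\omega^{2} + 400\right)^{2}}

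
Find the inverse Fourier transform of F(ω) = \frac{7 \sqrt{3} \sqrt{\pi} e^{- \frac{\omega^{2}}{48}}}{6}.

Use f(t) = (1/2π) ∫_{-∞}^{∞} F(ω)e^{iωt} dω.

f(t) = 7 e^{- 12 t^{2}}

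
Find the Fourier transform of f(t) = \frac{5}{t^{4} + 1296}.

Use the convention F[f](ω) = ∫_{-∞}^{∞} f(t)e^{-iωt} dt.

F(ω) = \frac{5 \pi e^{- 3 \sqrt{2} \left|{\omega}\right|} \sin{\left(3 \sqrt{2} \left|{\omega}\right| + \frac{\pi}{4} \right)}}{216}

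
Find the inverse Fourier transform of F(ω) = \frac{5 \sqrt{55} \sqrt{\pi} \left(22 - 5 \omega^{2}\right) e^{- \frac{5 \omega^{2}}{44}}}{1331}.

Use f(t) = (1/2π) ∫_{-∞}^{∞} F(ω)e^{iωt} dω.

f(t) = 4 t^{2} e^{- \frac{11 t^{2}}{5}}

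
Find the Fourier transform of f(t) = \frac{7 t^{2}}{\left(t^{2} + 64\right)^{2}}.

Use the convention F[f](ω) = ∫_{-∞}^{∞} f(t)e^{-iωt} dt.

F(ω) = \frac{7 \pi \left(1 - 8 \left|{\omega}\right|\right) e^{- 8 \left|{\omega}\right|}}{16}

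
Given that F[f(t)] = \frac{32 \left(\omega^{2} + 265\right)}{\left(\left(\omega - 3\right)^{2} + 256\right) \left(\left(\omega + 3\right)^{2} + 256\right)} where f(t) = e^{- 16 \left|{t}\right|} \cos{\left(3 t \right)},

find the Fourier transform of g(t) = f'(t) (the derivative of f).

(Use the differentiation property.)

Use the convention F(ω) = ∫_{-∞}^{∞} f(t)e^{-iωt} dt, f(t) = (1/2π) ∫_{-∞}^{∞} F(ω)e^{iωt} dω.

F[g](ω) = \frac{32 i \omega \left(\omega^{2} + 265\right)}{\omega^{4} + 494 \omega^{2} + 70225}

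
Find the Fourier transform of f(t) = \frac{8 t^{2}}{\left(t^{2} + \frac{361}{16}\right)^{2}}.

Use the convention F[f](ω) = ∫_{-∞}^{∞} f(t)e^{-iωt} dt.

F(ω) = \frac{4 \pi \left(4 - 19 \left|{\omega}\right|\right) e^{- \frac{19 \left|{\omega}\right|}{4}}}{19}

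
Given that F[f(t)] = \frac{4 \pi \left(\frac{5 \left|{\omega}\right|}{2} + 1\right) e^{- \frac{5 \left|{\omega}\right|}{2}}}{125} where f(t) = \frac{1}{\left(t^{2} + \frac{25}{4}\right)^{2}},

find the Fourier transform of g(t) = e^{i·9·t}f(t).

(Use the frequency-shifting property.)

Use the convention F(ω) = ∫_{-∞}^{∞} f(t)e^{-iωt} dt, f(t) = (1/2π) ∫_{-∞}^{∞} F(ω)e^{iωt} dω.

F[g](ω) = \frac{2 \pi \left(5 \left|{\omega - 9}\right| + 2\right) e^{- \frac{5 \left|{\omega - 9}\right|}{2}}}{125}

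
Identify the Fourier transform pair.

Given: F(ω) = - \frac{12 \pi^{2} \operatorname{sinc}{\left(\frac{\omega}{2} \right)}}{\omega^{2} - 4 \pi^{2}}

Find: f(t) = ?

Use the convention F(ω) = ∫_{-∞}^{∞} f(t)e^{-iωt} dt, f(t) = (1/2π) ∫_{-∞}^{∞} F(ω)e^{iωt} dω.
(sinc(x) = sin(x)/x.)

f(t) = 6 \left(\begin{cases} \cos^{2}{\left(\pi t \right)} & \text{for}\: \left|{t}\right| < \frac{1}{2} \\0 & \text{otherwise} \end{cases}\right)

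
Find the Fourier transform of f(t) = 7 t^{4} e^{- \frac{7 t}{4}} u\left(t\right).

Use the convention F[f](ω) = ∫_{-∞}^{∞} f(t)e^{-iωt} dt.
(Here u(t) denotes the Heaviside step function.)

F(ω) = \frac{172032}{\left(4 i \omega + 7\right)^{5}}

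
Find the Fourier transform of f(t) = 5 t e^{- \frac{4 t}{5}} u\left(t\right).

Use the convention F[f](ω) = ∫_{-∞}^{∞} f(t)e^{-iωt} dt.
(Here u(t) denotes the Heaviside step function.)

F(ω) = \frac{125}{\left(5 i \omega + 4\right)^{2}}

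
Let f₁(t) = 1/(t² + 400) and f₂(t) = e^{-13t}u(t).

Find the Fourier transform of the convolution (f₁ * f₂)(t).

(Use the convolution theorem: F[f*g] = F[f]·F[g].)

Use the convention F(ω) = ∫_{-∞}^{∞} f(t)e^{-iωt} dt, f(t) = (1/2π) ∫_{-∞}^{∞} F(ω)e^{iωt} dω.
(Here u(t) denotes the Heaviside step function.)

F[f₁*f₂](ω) = \frac{\pi e^{- 20 \left|{\omega}\right|}}{20 \left(i \omega + 13\right)}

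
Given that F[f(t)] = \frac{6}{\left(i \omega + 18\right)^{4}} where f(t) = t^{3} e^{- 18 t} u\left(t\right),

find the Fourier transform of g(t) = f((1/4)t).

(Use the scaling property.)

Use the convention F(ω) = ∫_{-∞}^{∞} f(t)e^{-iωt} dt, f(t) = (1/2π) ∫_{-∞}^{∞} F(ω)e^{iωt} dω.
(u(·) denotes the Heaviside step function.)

F[g](ω) = \frac{3}{2 \left(2 i \omega + 9\right)^{4}}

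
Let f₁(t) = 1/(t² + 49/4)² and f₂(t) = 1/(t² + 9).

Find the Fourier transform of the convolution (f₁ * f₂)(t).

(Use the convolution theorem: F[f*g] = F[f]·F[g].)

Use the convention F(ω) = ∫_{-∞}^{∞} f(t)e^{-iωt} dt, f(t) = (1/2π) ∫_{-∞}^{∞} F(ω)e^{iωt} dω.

F[f₁*f₂](ω) = \frac{2 \pi^{2} \left(7 \left|{\omega}\right| + 2\right) e^{- \frac{13 \left|{\omega}\right|}{2}}}{1029}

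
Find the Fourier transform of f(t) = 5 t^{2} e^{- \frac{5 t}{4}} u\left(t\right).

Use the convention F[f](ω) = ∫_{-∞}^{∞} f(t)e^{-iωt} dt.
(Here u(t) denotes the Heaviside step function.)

F(ω) = \frac{640}{\left(4 i \omega + 5\right)^{3}}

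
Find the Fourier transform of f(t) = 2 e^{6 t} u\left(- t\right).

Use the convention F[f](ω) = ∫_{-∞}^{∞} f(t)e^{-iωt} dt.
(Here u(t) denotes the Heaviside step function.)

F(ω) = - \frac{2}{i \omega - 6}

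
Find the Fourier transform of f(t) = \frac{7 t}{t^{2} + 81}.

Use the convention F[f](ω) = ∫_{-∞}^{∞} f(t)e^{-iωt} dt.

F(ω) = - 7 i \pi e^{- 9 \left|{\omega}\right|} \operatorname{sign}{\left(\omega \right)}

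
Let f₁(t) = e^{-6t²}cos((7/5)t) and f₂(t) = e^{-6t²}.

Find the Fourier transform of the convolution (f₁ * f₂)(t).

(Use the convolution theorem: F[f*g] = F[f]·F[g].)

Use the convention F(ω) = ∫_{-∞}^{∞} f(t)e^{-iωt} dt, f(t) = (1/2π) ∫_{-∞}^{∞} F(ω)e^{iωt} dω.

F[f₁*f₂](ω) = \frac{\pi \left(e^{\frac{7 \omega}{30}} + 1\right) e^{- \frac{\omega^{2}}{12} - \frac{7 \omega}{60} - \frac{49}{600}}}{12}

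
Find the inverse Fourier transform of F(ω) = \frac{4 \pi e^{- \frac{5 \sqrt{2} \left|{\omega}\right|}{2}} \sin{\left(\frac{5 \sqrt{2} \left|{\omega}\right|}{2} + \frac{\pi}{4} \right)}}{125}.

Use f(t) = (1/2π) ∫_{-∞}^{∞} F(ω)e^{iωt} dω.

f(t) = \frac{4}{t^{4} + 625}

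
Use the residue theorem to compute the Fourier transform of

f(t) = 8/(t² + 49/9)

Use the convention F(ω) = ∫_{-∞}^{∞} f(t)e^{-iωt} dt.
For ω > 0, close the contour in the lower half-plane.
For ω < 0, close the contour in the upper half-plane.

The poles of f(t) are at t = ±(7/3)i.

Let g(z) = f(z)e^{-iωz}; for large |z| the factor e^{-iωz} decays in the lower half-plane when ω > 0 and in the upper half-plane when ω < 0.

Case ω > 0 (lower half-plane, clockwise contour ⇒ F(ω) = -2πi·ΣRes):
  Res_{z = - \frac{7 i}{3}} g(z) = \frac{12 i e^{- \frac{7 \omega}{3}}}{7}
  F(ω) = -2πi·ΣRes = \frac{24 \pi e^{- \frac{7 \omega}{3}}}{7}

Case ω < 0 (upper half-plane, counterclockwise contour ⇒ F(ω) = +2πi·ΣRes):
  Res_{z = \frac{7 i}{3}} g(z) = - \frac{12 i e^{\frac{7 \omega}{3}}}{7}
  F(ω) = 2πi·ΣRes = \frac{24 \pi e^{\frac{7 \omega}{3}}}{7}

Both cases combine into a single formula in |ω|:

F(ω) = \frac{24 \pi e^{- \frac{7 \left|{\omega}\right|}{3}}}{7}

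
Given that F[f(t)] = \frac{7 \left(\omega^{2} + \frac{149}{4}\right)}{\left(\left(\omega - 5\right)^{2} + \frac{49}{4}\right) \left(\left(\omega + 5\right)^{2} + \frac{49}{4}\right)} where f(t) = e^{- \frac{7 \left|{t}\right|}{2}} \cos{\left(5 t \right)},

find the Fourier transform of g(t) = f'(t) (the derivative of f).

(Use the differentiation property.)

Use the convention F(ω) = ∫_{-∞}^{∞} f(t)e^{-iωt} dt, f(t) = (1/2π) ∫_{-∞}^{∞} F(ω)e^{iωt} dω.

F[g](ω) = \frac{28 i \omega \left(4 \omega^{2} + 149\right)}{16 \omega^{4} - 408 \omega^{2} + 22201}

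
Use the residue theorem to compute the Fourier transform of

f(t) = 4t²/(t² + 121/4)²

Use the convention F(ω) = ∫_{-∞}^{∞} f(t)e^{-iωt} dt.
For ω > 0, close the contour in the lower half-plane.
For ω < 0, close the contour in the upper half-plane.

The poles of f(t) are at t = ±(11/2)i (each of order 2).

Let g(z) = f(z)e^{-iωz}; for large |z| the factor e^{-iωz} decays in the lower half-plane when ω > 0 and in the upper half-plane when ω < 0.

Case ω > 0 (lower half-plane, clockwise contour ⇒ F(ω) = -2πi·ΣRes):
  Res_{z = - \frac{11 i}{2}} g(z) = i \left(\frac{2}{11} - \omega\right) e^{- \frac{11 \omega}{2}} (pole of order 2)
  F(ω) = -2πi·ΣRes = \frac{2 \pi \left(2 - 11 \omega\right) e^{- \frac{11 \omega}{2}}}{11}

Case ω < 0 (upper half-plane, counterclockwise contour ⇒ F(ω) = +2πi·ΣRes):
  Res_{z = \frac{11 i}{2}} g(z) = i \left(- \omega - \frac{2}{11}\right) e^{\frac{11 \omega}{2}} (pole of order 2)
  F(ω) = 2πi·ΣRes = \frac{2 \pi \left(11 \omega + 2\right) e^{\frac{11 \omega}{2}}}{11}

Both cases combine into a single formula in |ω|:

F(ω) = \frac{2 \pi \left(2 - 11 \left|{\omega}\right|\right) e^{- \frac{11 \left|{\omega}\right|}{2}}}{11}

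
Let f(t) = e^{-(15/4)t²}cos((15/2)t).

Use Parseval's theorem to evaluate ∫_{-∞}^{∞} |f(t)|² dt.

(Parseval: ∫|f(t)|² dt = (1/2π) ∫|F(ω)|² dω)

∫|f(t)|² dt = \frac{\sqrt{30} \sqrt{\pi} \left(1 + e^{\frac{15}{2}}\right)}{30 e^{\frac{15}{2}}}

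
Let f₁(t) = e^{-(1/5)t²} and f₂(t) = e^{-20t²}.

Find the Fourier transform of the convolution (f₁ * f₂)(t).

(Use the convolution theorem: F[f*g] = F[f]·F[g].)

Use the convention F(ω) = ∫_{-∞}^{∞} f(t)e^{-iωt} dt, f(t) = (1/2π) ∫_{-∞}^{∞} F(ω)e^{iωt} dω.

F[f₁*f₂](ω) = \frac{\pi e^{- \frac{101 \omega^{2}}{80}}}{2}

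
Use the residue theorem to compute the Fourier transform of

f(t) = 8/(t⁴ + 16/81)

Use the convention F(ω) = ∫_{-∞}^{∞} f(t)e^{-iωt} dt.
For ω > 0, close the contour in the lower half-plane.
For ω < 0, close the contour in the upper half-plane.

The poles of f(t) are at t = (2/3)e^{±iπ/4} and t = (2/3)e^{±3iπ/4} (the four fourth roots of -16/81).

Let g(z) = f(z)e^{-iωz}; for large |z| the factor e^{-iωz} decays in the lower half-plane when ω > 0 and in the upper half-plane when ω < 0.

Case ω > 0 (lower half-plane, clockwise contour ⇒ F(ω) = -2πi·ΣRes):
  Res_{z = - \frac{\sqrt{2}}{3} - \frac{\sqrt{2} i}{3}} g(z) = \frac{27 \sqrt{2} i \left(1 - i\right) e^{\frac{\sqrt{2} \omega \left(-1 + i\right)}{3}}}{8}
  Res_{z = \frac{\sqrt{2}}{3} - \frac{\sqrt{2} i}{3}} g(z) = \frac{27 \sqrt{2} i \left(1 + i\right) e^{- \frac{\sqrt{2} \omega \left(1 + i\right)}{3}}}{8}
  F(ω) = -2πi·ΣRes = \frac{27 \sqrt{2} \pi \left(1 - i\right) \left(e^{\frac{2 \sqrt{2} i \omega}{3}} + i\right) e^{- \frac{\sqrt{2} \omega \left(1 + i\right)}{3}}}{4} = 27 \pi e^{- \frac{\sqrt{2} \omega}{3}} \sin{\left(\frac{\sqrt{2} \omega}{3} + \frac{\pi}{4} \right)}

Case ω < 0 (upper half-plane, counterclockwise contour ⇒ F(ω) = +2πi·ΣRes):
  Res_{z = \frac{\sqrt{2}}{3} + \frac{\sqrt{2} i}{3}} g(z) = \frac{27 \sqrt{2} i \left(-1 + i\right) e^{\frac{\sqrt{2} \omega \left(1 - i\right)}{3}}}{8}
  Res_{z = - \frac{\sqrt{2}}{3} + \frac{\sqrt{2} i}{3}} g(z) = \frac{27 \sqrt{2} \left(1 - i\right) e^{\frac{\sqrt{2} \omega \left(1 + i\right)}{3}}}{8}
  F(ω) = 2πi·ΣRes = - \frac{27 \sqrt{2} i \pi \left(i \left(1 - i\right) e^{\frac{\sqrt{2} \omega \left(1 - i\right)}{3}} - \left(1 - i\right) e^{\frac{\sqrt{2} \omega \left(1 + i\right)}{3}}\right)}{4} = 27 \pi e^{\frac{\sqrt{2} \omega}{3}} \cos{\left(\frac{\sqrt{2} \omega}{3} + \frac{\pi}{4} \right)}

Both cases combine into a single formula in |ω|:

F(ω) = 27 \pi e^{- \frac{\sqrt{2} \left|{\omega}\right|}{3}} \sin{\left(\frac{\sqrt{2} \left|{\omega}\right|}{3} + \frac{\pi}{4} \right)}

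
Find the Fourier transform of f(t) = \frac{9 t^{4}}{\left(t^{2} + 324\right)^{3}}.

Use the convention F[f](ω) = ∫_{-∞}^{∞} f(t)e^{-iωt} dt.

F(ω) = \frac{3 \pi \left(108 \omega^{2} - 30 \left|{\omega}\right| + 1\right) e^{- 18 \left|{\omega}\right|}}{16}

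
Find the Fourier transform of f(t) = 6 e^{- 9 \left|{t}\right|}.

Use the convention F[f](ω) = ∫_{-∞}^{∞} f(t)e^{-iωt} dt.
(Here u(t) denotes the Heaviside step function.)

F(ω) = \frac{108}{\omega^{2} + 81}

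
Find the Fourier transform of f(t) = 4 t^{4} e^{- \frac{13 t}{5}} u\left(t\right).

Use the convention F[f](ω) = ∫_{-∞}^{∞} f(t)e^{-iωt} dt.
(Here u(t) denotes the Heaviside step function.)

F(ω) = \frac{300000}{\left(5 i \omega + 13\right)^{5}}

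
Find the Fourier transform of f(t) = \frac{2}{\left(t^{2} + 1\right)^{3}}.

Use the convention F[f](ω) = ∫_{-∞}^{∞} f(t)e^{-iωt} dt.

F(ω) = \frac{\pi \left(\omega^{2} + 3 \left|{\omega}\right| + 3\right) e^{- \left|{\omega}\right|}}{4}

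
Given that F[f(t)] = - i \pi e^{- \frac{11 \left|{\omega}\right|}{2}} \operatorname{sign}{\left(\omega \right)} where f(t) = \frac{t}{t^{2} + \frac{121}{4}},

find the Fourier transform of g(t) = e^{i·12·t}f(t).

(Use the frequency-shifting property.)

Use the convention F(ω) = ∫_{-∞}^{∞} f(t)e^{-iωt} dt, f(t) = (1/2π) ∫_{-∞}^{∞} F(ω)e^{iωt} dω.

F[g](ω) = - i \pi e^{- \frac{11 \left|{\omega - 12}\right|}{2}} \operatorname{sign}{\left(\omega - 12 \right)}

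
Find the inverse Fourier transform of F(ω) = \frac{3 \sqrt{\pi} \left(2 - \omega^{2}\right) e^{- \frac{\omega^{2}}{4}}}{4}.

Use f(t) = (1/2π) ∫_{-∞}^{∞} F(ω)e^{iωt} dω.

f(t) = 3 t^{2} e^{- t^{2}}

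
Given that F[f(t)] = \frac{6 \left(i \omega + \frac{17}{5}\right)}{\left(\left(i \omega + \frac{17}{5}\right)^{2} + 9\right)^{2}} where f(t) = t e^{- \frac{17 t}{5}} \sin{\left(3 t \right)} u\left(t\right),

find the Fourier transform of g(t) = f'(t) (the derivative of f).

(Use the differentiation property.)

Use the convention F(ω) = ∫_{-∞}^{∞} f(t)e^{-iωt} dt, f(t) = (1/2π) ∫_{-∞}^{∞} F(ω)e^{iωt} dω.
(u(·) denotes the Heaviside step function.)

F[g](ω) = \frac{750 i \omega \left(5 i \omega + 17\right)}{\left(\left(5 i \omega + 17\right)^{2} + 225\right)^{2}}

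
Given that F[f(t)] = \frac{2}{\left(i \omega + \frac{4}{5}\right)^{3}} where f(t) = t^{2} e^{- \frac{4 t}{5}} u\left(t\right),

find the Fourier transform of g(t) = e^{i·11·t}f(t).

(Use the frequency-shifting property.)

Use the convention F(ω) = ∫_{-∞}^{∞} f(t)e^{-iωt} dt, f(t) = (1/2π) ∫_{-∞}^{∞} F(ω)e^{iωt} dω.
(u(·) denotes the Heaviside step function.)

F[g](ω) = \frac{250}{\left(5 i \left(\omega - 11\right) + 4\right)^{3}}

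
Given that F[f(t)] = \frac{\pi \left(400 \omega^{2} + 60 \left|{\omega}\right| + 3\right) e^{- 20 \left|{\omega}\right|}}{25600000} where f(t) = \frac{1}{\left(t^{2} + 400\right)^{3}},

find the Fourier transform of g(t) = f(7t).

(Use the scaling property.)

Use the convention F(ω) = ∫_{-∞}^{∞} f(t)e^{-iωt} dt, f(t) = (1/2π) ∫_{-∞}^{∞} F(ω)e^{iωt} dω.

F[g](ω) = \frac{\pi \left(400 \omega^{2} + 420 \left|{\omega}\right| + 147\right) e^{- \frac{20 \left|{\omega}\right|}{7}}}{8780800000}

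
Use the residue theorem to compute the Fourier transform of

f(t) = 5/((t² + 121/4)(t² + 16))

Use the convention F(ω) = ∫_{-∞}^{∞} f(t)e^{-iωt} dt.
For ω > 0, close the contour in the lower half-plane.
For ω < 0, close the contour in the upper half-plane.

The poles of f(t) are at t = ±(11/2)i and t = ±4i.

Let g(z) = f(z)e^{-iωz}; for large |z| the factor e^{-iωz} decays in the lower half-plane when ω > 0 and in the upper half-plane when ω < 0.

Case ω > 0 (lower half-plane, clockwise contour ⇒ F(ω) = -2πi·ΣRes):
  Res_{z = - \frac{11 i}{2}} g(z) = - \frac{20 i e^{- \frac{11 \omega}{2}}}{627}
  Res_{z = - 4 i} g(z) = \frac{5 i e^{- 4 \omega}}{114}
  F(ω) = -2πi·ΣRes = \frac{5 \pi e^{- 4 \omega}}{57} - \frac{40 \pi e^{- \frac{11 \omega}{2}}}{627}

Case ω < 0 (upper half-plane, counterclockwise contour ⇒ F(ω) = +2πi·ΣRes):
  Res_{z = \frac{11 i}{2}} g(z) = \frac{20 i e^{\frac{11 \omega}{2}}}{627}
  Res_{z = 4 i} g(z) = - \frac{5 i e^{4 \omega}}{114}
  F(ω) = 2πi·ΣRes = \frac{5 \pi \left(- 8 e^{\frac{11 \omega}{2}} + 11 e^{4 \omega}\right)}{627}

Both cases combine into a single formula in |ω|:

F(ω) = \frac{5 \pi e^{- 4 \left|{\omega}\right|}}{57} - \frac{40 \pi e^{- \frac{11 \left|{\omega}\right|}{2}}}{627}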